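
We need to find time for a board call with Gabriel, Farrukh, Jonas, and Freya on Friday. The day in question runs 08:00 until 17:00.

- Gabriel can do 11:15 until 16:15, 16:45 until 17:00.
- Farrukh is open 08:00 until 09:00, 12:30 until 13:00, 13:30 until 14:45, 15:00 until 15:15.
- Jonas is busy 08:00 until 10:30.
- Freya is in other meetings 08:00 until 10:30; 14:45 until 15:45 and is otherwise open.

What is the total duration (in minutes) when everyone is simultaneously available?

105

Gabriel free: 11:15-16:15, 16:45-17:00.
Farrukh free: 08:00-09:00, 12:30-13:00, 13:30-14:45, 15:00-15:15.
Jonas free: 10:30-17:00 (invert busy blocks within the working day).
Freya free: 10:30-14:45, 15:45-17:00 (invert busy blocks within the working day).
Gabriel ∩ Farrukh: 12:30-13:00, 13:30-14:45, 15:00-15:15.
Gabriel ∩ Farrukh ∩ Jonas: 12:30-13:00, 13:30-14:45, 15:00-15:15.
Gabriel ∩ Farrukh ∩ Jonas ∩ Freya: 12:30-13:00, 13:30-14:45.
Those are the intersection windows.
Summing the common windows: 30 + 75 = 105 minutes.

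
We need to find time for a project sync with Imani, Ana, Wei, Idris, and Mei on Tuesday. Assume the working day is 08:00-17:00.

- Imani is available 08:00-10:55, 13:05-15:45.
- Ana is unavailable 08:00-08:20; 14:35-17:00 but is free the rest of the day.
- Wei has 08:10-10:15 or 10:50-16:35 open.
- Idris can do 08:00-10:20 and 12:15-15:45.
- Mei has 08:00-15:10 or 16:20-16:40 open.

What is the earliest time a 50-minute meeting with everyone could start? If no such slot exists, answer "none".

08:20

Imani free: 08:00-10:55, 13:05-15:45.
Ana free: 08:20-14:35 (invert busy blocks within the working day).
Wei free: 08:10-10:15, 10:50-16:35.
Idris free: 08:00-10:20, 12:15-15:45.
Mei free: 08:00-15:10, 16:20-16:40.
Imani ∩ Ana: 08:20-10:55, 13:05-14:35.
Imani ∩ Ana ∩ Wei: 08:20-10:15, 10:50-10:55, 13:05-14:35.
Imani ∩ Ana ∩ Wei ∩ Idris: 08:20-10:15, 13:05-14:35.
Imani ∩ Ana ∩ Wei ∩ Idris ∩ Mei: 08:20-10:15, 13:05-14:35.
Those are the intersection windows.
The first common window of at least 50 minutes is 08:20-10:15, so the earliest start is 08:20.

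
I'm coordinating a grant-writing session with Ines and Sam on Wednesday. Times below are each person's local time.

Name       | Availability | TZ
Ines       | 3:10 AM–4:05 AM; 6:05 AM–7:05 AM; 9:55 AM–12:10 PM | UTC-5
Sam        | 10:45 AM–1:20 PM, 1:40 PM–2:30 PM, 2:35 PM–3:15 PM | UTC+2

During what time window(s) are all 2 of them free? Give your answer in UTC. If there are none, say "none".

Ines in UTC: 08:10-09:05, 11:05-12:05, 14:55-17:10 (add 5h to convert from UTC-5).
Sam in UTC: 08:45-11:20, 11:40-12:30, 12:35-13:15 (subtract 2h to convert from UTC+2).
Ines ∩ Sam: 08:45-09:05, 11:05-11:20, 11:40-12:05.

08:45-09:05, 11:05-11:20, 11:40-12:05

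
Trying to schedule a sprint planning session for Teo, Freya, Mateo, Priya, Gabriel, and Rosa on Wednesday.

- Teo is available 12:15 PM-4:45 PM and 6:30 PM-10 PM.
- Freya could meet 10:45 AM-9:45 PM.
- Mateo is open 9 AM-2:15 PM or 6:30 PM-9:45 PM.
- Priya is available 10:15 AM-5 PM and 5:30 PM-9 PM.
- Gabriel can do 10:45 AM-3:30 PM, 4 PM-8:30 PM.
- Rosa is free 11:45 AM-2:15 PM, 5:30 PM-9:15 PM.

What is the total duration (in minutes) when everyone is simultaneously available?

240

Teo ∩ Freya: 12:15-16:45, 18:30-21:45.
Teo ∩ Freya ∩ Mateo: 12:15-14:15, 18:30-21:45.
Teo ∩ Freya ∩ Mateo ∩ Priya: 12:15-14:15, 18:30-21:00.
Teo ∩ Freya ∩ Mateo ∩ Priya ∩ Gabriel: 12:15-14:15, 18:30-20:30.
Teo ∩ Freya ∩ Mateo ∩ Priya ∩ Gabriel ∩ Rosa: 12:15-14:15, 18:30-20:30.
Those are the intersection windows.
Summing the common windows: 120 + 120 = 240 minutes.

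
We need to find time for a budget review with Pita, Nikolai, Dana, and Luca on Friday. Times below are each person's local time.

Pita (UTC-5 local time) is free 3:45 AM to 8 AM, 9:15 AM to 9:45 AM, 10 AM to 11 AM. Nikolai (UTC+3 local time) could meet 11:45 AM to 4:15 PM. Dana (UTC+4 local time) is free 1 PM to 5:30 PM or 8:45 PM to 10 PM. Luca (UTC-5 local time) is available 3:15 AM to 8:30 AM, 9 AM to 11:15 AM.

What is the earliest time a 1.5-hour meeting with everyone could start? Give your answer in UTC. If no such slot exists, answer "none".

09:00

Pita in UTC: 08:45-13:00, 14:15-14:45, 15:00-16:00 (add 5h to convert from UTC-5).
Nikolai in UTC: 08:45-13:15 (subtract 3h to convert from UTC+3).
Dana in UTC: 09:00-13:30, 16:45-18:00 (subtract 4h to convert from UTC+4).
Luca in UTC: 08:15-13:30, 14:00-16:15 (add 5h to convert from UTC-5).
Pita ∩ Nikolai: 08:45-13:00.
Pita ∩ Nikolai ∩ Dana: 09:00-13:00.
Pita ∩ Nikolai ∩ Dana ∩ Luca: 09:00-13:00.
Those are the intersection windows.
The first common window of at least 90 minutes is 09:00-13:00, so the earliest start is 09:00.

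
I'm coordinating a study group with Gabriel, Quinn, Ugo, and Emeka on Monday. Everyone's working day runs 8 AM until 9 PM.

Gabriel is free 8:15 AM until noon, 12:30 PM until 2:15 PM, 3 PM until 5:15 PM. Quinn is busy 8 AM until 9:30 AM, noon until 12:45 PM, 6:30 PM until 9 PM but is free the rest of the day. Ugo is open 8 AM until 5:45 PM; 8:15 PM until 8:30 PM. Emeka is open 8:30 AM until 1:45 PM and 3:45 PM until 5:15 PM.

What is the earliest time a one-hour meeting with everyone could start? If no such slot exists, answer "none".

Gabriel free: 08:15-12:00, 12:30-14:15, 15:00-17:15.
Quinn free: 09:30-12:00, 12:45-18:30 (invert busy blocks within the working day).
Ugo free: 08:00-17:45, 20:15-20:30.
Emeka free: 08:30-13:45, 15:45-17:15.
Gabriel ∩ Quinn: 09:30-12:00, 12:45-14:15, 15:00-17:15.
Gabriel ∩ Quinn ∩ Ugo: 09:30-12:00, 12:45-14:15, 15:00-17:15.
Gabriel ∩ Quinn ∩ Ugo ∩ Emeka: 09:30-12:00, 12:45-13:45, 15:45-17:15.
The first common window of at least 60 minutes is 09:30-12:00, so the earliest start is 09:30.

09:30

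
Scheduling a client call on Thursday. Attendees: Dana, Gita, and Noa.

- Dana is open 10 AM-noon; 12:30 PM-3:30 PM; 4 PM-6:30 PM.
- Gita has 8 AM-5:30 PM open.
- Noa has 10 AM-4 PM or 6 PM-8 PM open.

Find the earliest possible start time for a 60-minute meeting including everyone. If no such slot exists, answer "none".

Dana ∩ Gita: 10:00-12:00, 12:30-15:30, 16:00-17:30.
Dana ∩ Gita ∩ Noa: 10:00-12:00, 12:30-15:30.
The first common window of at least 60 minutes is 10:00-12:00, so the earliest start is 10:00.

10:00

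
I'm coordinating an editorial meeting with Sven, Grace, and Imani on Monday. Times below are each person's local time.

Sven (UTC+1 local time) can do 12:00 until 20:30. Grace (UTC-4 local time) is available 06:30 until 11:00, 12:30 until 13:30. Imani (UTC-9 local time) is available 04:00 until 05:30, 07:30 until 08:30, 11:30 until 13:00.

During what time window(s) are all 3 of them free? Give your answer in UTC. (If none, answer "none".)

13:00-14:30, 16:30-17:30

Sven in UTC: 11:00-19:30 (subtract 1h to convert from UTC+1).
Grace in UTC: 10:30-15:00, 16:30-17:30 (add 4h to convert from UTC-4).
Imani in UTC: 13:00-14:30, 16:30-17:30, 20:30-22:00 (add 9h to convert from UTC-9).
Sven ∩ Grace: 11:00-15:00, 16:30-17:30.
Sven ∩ Grace ∩ Imani: 13:00-14:30, 16:30-17:30.
Those are the intersection windows.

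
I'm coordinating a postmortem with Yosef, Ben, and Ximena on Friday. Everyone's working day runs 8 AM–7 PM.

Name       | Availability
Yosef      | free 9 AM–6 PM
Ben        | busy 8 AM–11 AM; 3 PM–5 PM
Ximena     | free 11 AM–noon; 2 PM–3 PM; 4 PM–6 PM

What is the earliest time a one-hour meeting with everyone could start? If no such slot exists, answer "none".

11:00

Yosef free: 09:00-18:00.
Ben free: 11:00-15:00, 17:00-19:00 (invert busy blocks within the working day).
Ximena free: 11:00-12:00, 14:00-15:00, 16:00-18:00.
Yosef ∩ Ben: 11:00-15:00, 17:00-18:00.
Yosef ∩ Ben ∩ Ximena: 11:00-12:00, 14:00-15:00, 17:00-18:00.
The first common window of at least 60 minutes is 11:00-12:00, so the earliest start is 11:00.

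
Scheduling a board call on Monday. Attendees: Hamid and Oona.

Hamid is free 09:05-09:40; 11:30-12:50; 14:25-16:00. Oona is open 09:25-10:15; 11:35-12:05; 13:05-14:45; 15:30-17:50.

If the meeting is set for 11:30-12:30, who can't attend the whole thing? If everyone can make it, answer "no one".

Oona

Hamid: free for 11:30-12:30. Oona: not fully free for 11:30-12:30.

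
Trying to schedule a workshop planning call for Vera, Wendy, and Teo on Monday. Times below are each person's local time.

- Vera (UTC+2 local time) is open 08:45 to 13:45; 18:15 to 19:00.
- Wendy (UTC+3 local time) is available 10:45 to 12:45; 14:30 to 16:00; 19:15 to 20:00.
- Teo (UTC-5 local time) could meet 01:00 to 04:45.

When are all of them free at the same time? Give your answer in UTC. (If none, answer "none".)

07:45-09:45

Vera in UTC: 06:45-11:45, 16:15-17:00 (subtract 2h to convert from UTC+2).
Wendy in UTC: 07:45-09:45, 11:30-13:00, 16:15-17:00 (subtract 3h to convert from UTC+3).
Teo in UTC: 06:00-09:45 (add 5h to convert from UTC-5).
Vera ∩ Wendy: 07:45-09:45, 11:30-11:45, 16:15-17:00.
Vera ∩ Wendy ∩ Teo: 07:45-09:45.
So the common availability across everyone is 07:45-09:45.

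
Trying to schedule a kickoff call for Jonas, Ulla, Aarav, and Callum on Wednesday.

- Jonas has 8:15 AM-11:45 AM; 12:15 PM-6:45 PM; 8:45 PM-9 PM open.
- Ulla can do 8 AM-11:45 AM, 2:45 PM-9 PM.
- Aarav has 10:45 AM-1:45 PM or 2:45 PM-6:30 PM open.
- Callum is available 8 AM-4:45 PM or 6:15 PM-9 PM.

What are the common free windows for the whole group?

10:45-11:45, 14:45-16:45, 18:15-18:30

Jonas ∩ Ulla: 08:15-11:45, 14:45-18:45, 20:45-21:00.
Jonas ∩ Ulla ∩ Aarav: 10:45-11:45, 14:45-18:30.
Jonas ∩ Ulla ∩ Aarav ∩ Callum: 10:45-11:45, 14:45-16:45, 18:15-18:30.
Those are the intersection windows.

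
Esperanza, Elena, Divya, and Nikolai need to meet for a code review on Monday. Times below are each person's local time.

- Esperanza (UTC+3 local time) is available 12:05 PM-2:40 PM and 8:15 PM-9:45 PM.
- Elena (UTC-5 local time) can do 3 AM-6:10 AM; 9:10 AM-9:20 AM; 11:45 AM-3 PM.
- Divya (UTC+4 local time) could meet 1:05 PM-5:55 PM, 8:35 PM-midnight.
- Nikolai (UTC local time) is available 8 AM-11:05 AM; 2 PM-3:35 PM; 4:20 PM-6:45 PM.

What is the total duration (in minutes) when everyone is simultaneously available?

Esperanza in UTC: 09:05-11:40, 17:15-18:45 (subtract 3h to convert from UTC+3).
Elena in UTC: 08:00-11:10, 14:10-14:20, 16:45-20:00 (add 5h to convert from UTC-5).
Divya in UTC: 09:05-13:55, 16:35-20:00 (subtract 4h to convert from UTC+4).
Nikolai in UTC: 08:00-11:05, 14:00-15:35, 16:20-18:45.
Esperanza ∩ Elena: 09:05-11:10, 17:15-18:45.
Esperanza ∩ Elena ∩ Divya: 09:05-11:10, 17:15-18:45.
Esperanza ∩ Elena ∩ Divya ∩ Nikolai: 09:05-11:05, 17:15-18:45.
Summing the common windows: 120 + 90 = 210 minutes.

210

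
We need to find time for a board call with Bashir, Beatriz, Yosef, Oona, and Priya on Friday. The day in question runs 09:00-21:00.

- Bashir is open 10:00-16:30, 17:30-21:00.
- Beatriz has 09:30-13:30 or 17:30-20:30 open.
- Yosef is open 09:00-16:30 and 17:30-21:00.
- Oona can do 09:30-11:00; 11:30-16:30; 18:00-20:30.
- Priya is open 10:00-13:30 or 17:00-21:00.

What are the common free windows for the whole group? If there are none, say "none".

10:00-11:00, 11:30-13:30, 18:00-20:30

Bashir ∩ Beatriz: 10:00-13:30, 17:30-20:30.
Bashir ∩ Beatriz ∩ Yosef: 10:00-13:30, 17:30-20:30.
Bashir ∩ Beatriz ∩ Yosef ∩ Oona: 10:00-11:00, 11:30-13:30, 18:00-20:30.
Bashir ∩ Beatriz ∩ Yosef ∩ Oona ∩ Priya: 10:00-11:00, 11:30-13:30, 18:00-20:30.
So the common availability across everyone is 10:00-11:00, 11:30-13:30, 18:00-20:30.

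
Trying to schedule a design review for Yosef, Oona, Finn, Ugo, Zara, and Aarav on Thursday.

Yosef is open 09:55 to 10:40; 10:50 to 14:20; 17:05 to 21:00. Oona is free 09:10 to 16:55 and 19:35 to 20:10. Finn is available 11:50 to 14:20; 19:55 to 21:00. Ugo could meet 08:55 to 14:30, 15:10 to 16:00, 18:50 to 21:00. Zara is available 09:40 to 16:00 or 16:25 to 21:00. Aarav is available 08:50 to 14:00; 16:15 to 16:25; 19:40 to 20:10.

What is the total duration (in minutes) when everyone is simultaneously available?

Yosef ∩ Oona: 09:55-10:40, 10:50-14:20, 19:35-20:10.
Yosef ∩ Oona ∩ Finn: 11:50-14:20, 19:55-20:10.
Yosef ∩ Oona ∩ Finn ∩ Ugo: 11:50-14:20, 19:55-20:10.
Yosef ∩ Oona ∩ Finn ∩ Ugo ∩ Zara: 11:50-14:20, 19:55-20:10.
Yosef ∩ Oona ∩ Finn ∩ Ugo ∩ Zara ∩ Aarav: 11:50-14:00, 19:55-20:10.
Those are the intersection windows.
Summing the common windows: 130 + 15 = 145 minutes.

145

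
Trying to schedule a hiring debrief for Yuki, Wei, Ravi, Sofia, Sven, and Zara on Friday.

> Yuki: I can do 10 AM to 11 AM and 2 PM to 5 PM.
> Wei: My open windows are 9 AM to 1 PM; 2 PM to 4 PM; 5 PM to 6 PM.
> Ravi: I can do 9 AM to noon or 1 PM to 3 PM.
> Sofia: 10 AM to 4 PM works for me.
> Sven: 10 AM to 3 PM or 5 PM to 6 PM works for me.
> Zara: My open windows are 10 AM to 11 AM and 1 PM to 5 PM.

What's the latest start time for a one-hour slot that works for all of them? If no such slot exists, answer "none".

14:00

Yuki ∩ Wei: 10:00-11:00, 14:00-16:00.
Yuki ∩ Wei ∩ Ravi: 10:00-11:00, 14:00-15:00.
Yuki ∩ Wei ∩ Ravi ∩ Sofia: 10:00-11:00, 14:00-15:00.
Yuki ∩ Wei ∩ Ravi ∩ Sofia ∩ Sven: 10:00-11:00, 14:00-15:00.
Yuki ∩ Wei ∩ Ravi ∩ Sofia ∩ Sven ∩ Zara: 10:00-11:00, 14:00-15:00.
The last common window of at least 60 minutes is 14:00-15:00; a 60-minute meeting can start as late as 14:00 and still end by 15:00.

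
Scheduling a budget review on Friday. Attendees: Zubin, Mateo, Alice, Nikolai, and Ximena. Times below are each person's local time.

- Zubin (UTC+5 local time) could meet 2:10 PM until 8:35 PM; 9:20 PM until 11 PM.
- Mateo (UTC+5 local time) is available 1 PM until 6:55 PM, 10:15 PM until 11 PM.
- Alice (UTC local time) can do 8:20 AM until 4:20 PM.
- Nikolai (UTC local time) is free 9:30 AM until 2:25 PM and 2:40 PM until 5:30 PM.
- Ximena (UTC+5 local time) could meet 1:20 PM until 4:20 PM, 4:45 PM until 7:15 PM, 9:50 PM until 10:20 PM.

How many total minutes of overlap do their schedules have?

240

Zubin in UTC: 09:10-15:35, 16:20-18:00 (subtract 5h to convert from UTC+5).
Mateo in UTC: 08:00-13:55, 17:15-18:00 (subtract 5h to convert from UTC+5).
Alice in UTC: 08:20-16:20.
Nikolai in UTC: 09:30-14:25, 14:40-17:30.
Ximena in UTC: 08:20-11:20, 11:45-14:15, 16:50-17:20 (subtract 5h to convert from UTC+5).
Zubin ∩ Mateo: 09:10-13:55, 17:15-18:00.
Zubin ∩ Mateo ∩ Alice: 09:10-13:55.
Zubin ∩ Mateo ∩ Alice ∩ Nikolai: 09:30-13:55.
Zubin ∩ Mateo ∩ Alice ∩ Nikolai ∩ Ximena: 09:30-11:20, 11:45-13:55.
Summing the common windows: 110 + 130 = 240 minutes.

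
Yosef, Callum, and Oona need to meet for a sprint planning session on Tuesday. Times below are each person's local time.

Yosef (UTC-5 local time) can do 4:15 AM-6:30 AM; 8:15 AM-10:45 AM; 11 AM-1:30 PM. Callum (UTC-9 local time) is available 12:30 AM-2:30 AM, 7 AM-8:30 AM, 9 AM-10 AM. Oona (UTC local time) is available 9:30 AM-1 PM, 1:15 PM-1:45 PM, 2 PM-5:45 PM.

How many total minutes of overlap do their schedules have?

210

Yosef in UTC: 09:15-11:30, 13:15-15:45, 16:00-18:30 (add 5h to convert from UTC-5).
Callum in UTC: 09:30-11:30, 16:00-17:30, 18:00-19:00 (add 9h to convert from UTC-9).
Oona in UTC: 09:30-13:00, 13:15-13:45, 14:00-17:45.
Yosef ∩ Callum: 09:30-11:30, 16:00-17:30, 18:00-18:30.
Yosef ∩ Callum ∩ Oona: 09:30-11:30, 16:00-17:30.
Summing the common windows: 120 + 90 = 210 minutes.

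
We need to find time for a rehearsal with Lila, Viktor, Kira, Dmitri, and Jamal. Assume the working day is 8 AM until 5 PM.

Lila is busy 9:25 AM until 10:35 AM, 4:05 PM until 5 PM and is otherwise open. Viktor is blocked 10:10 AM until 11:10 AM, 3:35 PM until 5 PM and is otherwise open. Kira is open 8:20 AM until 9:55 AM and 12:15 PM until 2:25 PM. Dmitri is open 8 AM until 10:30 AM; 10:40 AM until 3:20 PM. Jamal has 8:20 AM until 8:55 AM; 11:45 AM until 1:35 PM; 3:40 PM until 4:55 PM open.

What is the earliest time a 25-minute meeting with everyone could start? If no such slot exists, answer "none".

08:20

Lila free: 08:00-09:25, 10:35-16:05 (invert busy blocks within the working day).
Viktor free: 08:00-10:10, 11:10-15:35 (invert busy blocks within the working day).
Kira free: 08:20-09:55, 12:15-14:25.
Dmitri free: 08:00-10:30, 10:40-15:20.
Jamal free: 08:20-08:55, 11:45-13:35, 15:40-16:55.
Lila ∩ Viktor: 08:00-09:25, 11:10-15:35.
Lila ∩ Viktor ∩ Kira: 08:20-09:25, 12:15-14:25.
Lila ∩ Viktor ∩ Kira ∩ Dmitri: 08:20-09:25, 12:15-14:25.
Lila ∩ Viktor ∩ Kira ∩ Dmitri ∩ Jamal: 08:20-08:55, 12:15-13:35.
The first common window of at least 25 minutes is 08:20-08:55, so the earliest start is 08:20.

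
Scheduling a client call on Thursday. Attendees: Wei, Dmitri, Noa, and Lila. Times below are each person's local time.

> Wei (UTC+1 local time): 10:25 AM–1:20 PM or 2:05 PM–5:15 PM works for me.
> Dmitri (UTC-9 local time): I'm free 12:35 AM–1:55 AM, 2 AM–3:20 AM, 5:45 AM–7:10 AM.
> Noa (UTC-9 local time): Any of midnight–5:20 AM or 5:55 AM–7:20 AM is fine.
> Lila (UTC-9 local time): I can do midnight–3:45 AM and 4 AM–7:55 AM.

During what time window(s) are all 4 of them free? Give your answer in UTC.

Wei in UTC: 09:25-12:20, 13:05-16:15 (subtract 1h to convert from UTC+1).
Dmitri in UTC: 09:35-10:55, 11:00-12:20, 14:45-16:10 (add 9h to convert from UTC-9).
Noa in UTC: 09:00-14:20, 14:55-16:20 (add 9h to convert from UTC-9).
Lila in UTC: 09:00-12:45, 13:00-16:55 (add 9h to convert from UTC-9).
Wei ∩ Dmitri: 09:35-10:55, 11:00-12:20, 14:45-16:10.
Wei ∩ Dmitri ∩ Noa: 09:35-10:55, 11:00-12:20, 14:55-16:10.
Wei ∩ Dmitri ∩ Noa ∩ Lila: 09:35-10:55, 11:00-12:20, 14:55-16:10.
So the common availability across everyone is 09:35-10:55, 11:00-12:20, 14:55-16:10.

09:35-10:55, 11:00-12:20, 14:55-16:10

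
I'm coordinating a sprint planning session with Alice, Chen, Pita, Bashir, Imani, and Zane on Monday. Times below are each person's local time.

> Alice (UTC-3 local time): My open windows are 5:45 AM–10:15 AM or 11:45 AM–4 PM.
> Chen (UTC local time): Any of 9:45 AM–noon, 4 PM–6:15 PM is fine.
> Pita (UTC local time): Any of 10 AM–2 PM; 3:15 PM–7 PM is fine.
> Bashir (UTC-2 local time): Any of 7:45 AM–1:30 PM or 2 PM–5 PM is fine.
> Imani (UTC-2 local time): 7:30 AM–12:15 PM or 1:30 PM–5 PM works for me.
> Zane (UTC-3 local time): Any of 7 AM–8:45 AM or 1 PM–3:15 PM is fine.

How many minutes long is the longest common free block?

Alice in UTC: 08:45-13:15, 14:45-19:00 (add 3h to convert from UTC-3).
Chen in UTC: 09:45-12:00, 16:00-18:15.
Pita in UTC: 10:00-14:00, 15:15-19:00.
Bashir in UTC: 09:45-15:30, 16:00-19:00 (add 2h to convert from UTC-2).
Imani in UTC: 09:30-14:15, 15:30-19:00 (add 2h to convert from UTC-2).
Zane in UTC: 10:00-11:45, 16:00-18:15 (add 3h to convert from UTC-3).
Alice ∩ Chen: 09:45-12:00, 16:00-18:15.
Alice ∩ Chen ∩ Pita: 10:00-12:00, 16:00-18:15.
Alice ∩ Chen ∩ Pita ∩ Bashir: 10:00-12:00, 16:00-18:15.
Alice ∩ Chen ∩ Pita ∩ Bashir ∩ Imani: 10:00-12:00, 16:00-18:15.
Alice ∩ Chen ∩ Pita ∩ Bashir ∩ Imani ∩ Zane: 10:00-11:45, 16:00-18:15.
So the common availability across everyone is 10:00-11:45, 16:00-18:15.
The longest is 16:00-18:15 at 135 minutes.

135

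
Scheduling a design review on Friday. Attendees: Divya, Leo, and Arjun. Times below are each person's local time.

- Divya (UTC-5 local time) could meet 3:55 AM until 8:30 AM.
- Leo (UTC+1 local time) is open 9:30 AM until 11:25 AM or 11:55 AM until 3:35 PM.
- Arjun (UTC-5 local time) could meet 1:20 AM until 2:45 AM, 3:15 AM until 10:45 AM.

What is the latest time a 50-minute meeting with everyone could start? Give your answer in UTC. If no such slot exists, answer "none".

12:40

Divya in UTC: 08:55-13:30 (add 5h to convert from UTC-5).
Leo in UTC: 08:30-10:25, 10:55-14:35 (subtract 1h to convert from UTC+1).
Arjun in UTC: 06:20-07:45, 08:15-15:45 (add 5h to convert from UTC-5).
Divya ∩ Leo: 08:55-10:25, 10:55-13:30.
Divya ∩ Leo ∩ Arjun: 08:55-10:25, 10:55-13:30.
So the common availability across everyone is 08:55-10:25, 10:55-13:30.
The last common window of at least 50 minutes is 10:55-13:30; a 50-minute meeting can start as late as 12:40 and still end by 13:30.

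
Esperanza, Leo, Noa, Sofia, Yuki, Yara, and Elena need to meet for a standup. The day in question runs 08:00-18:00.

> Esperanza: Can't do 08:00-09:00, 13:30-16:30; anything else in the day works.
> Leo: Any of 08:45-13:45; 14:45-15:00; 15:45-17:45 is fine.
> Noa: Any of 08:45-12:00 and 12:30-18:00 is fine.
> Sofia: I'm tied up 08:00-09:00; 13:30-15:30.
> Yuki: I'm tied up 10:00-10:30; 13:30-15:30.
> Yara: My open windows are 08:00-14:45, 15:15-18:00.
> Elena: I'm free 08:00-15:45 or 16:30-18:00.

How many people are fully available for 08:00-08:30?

3

Esperanza free: 09:00-13:30, 16:30-18:00 (invert busy blocks within the working day).
Leo free: 08:45-13:45, 14:45-15:00, 15:45-17:45.
Noa free: 08:45-12:00, 12:30-18:00.
Sofia free: 09:00-13:30, 15:30-18:00 (invert busy blocks within the working day).
Yuki free: 08:00-10:00, 10:30-13:30, 15:30-18:00 (invert busy blocks within the working day).
Yara free: 08:00-14:45, 15:15-18:00.
Elena free: 08:00-15:45, 16:30-18:00.
Yuki, Yara, and Elena can make the full 08:00-08:30 slot — that's 3.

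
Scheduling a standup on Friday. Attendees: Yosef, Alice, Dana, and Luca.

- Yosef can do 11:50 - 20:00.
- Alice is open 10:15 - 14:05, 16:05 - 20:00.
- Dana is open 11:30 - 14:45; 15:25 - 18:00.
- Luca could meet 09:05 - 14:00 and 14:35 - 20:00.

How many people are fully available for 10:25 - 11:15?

2

Alice and Luca can make the full 10:25-11:15 slot — that's 2.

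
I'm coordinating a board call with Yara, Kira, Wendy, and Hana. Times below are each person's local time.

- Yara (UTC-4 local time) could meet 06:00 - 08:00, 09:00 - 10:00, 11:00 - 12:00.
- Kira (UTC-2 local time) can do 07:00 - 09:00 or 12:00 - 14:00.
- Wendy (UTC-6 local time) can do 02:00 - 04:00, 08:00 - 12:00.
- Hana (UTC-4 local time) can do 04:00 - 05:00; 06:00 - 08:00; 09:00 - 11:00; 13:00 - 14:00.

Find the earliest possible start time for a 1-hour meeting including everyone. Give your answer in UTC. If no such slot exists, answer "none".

none

Yara in UTC: 10:00-12:00, 13:00-14:00, 15:00-16:00 (add 4h to convert from UTC-4).
Kira in UTC: 09:00-11:00, 14:00-16:00 (add 2h to convert from UTC-2).
Wendy in UTC: 08:00-10:00, 14:00-18:00 (add 6h to convert from UTC-6).
Hana in UTC: 08:00-09:00, 10:00-12:00, 13:00-15:00, 17:00-18:00 (add 4h to convert from UTC-4).
Yara ∩ Kira: 10:00-11:00, 15:00-16:00.
Yara ∩ Kira ∩ Wendy: 15:00-16:00.
Yara ∩ Kira ∩ Wendy ∩ Hana: ∅.
There is no time when everyone is free.
No common window is at least 60 minutes long.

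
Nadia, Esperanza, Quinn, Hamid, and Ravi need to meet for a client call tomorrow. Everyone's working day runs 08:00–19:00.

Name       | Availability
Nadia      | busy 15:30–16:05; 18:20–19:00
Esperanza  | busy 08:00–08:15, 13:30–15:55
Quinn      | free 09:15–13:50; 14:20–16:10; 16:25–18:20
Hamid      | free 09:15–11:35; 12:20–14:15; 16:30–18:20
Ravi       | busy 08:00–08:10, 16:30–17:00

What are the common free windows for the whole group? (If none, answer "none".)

09:15-11:35, 12:20-13:30, 17:00-18:20

Nadia free: 08:00-15:30, 16:05-18:20 (invert busy blocks within the working day).
Esperanza free: 08:15-13:30, 15:55-19:00 (invert busy blocks within the working day).
Quinn free: 09:15-13:50, 14:20-16:10, 16:25-18:20.
Hamid free: 09:15-11:35, 12:20-14:15, 16:30-18:20.
Ravi free: 08:10-16:30, 17:00-19:00 (invert busy blocks within the working day).
Nadia ∩ Esperanza: 08:15-13:30, 16:05-18:20.
Nadia ∩ Esperanza ∩ Quinn: 09:15-13:30, 16:05-16:10, 16:25-18:20.
Nadia ∩ Esperanza ∩ Quinn ∩ Hamid: 09:15-11:35, 12:20-13:30, 16:30-18:20.
Nadia ∩ Esperanza ∩ Quinn ∩ Hamid ∩ Ravi: 09:15-11:35, 12:20-13:30, 17:00-18:20.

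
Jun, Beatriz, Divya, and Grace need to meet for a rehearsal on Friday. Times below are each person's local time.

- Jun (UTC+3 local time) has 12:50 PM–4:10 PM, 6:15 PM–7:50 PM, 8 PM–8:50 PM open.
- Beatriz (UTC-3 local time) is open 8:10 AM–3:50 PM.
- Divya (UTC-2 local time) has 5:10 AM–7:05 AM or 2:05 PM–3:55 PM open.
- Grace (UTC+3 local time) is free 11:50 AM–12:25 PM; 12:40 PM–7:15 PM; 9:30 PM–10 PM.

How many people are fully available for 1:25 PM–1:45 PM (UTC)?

2

Jun in UTC: 09:50-13:10, 15:15-16:50, 17:00-17:50 (subtract 3h to convert from UTC+3).
Beatriz in UTC: 11:10-18:50 (add 3h to convert from UTC-3).
Divya in UTC: 07:10-09:05, 16:05-17:55 (add 2h to convert from UTC-2).
Grace in UTC: 08:50-09:25, 09:40-16:15, 18:30-19:00 (subtract 3h to convert from UTC+3).
Beatriz and Grace can make the full 13:25-13:45 slot — that's 2.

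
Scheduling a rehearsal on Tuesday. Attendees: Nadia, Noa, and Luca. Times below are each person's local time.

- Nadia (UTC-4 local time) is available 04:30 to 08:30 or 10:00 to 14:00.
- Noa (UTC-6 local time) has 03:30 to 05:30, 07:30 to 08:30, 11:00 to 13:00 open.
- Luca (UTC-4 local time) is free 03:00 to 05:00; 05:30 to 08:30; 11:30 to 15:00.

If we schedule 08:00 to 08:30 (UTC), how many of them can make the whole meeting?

Nadia in UTC: 08:30-12:30, 14:00-18:00 (add 4h to convert from UTC-4).
Noa in UTC: 09:30-11:30, 13:30-14:30, 17:00-19:00 (add 6h to convert from UTC-6).
Luca in UTC: 07:00-09:00, 09:30-12:30, 15:30-19:00 (add 4h to convert from UTC-4).
Luca can make the full 08:00-08:30 slot — that's 1.

1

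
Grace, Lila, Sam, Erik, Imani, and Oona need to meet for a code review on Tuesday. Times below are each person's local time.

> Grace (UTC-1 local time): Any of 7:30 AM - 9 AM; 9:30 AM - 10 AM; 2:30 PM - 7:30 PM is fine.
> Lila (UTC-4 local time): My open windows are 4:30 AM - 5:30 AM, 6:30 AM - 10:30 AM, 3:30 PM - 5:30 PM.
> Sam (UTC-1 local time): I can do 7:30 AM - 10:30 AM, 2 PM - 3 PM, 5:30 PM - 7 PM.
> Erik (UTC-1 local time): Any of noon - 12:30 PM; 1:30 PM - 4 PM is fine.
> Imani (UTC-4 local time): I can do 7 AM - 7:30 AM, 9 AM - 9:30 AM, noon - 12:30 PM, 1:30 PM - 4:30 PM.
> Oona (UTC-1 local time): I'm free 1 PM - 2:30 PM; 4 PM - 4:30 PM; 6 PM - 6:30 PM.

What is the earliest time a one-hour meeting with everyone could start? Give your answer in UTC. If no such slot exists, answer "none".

none

Grace in UTC: 08:30-10:00, 10:30-11:00, 15:30-20:30 (add 1h to convert from UTC-1).
Lila in UTC: 08:30-09:30, 10:30-14:30, 19:30-21:30 (add 4h to convert from UTC-4).
Sam in UTC: 08:30-11:30, 15:00-16:00, 18:30-20:00 (add 1h to convert from UTC-1).
Erik in UTC: 13:00-13:30, 14:30-17:00 (add 1h to convert from UTC-1).
Imani in UTC: 11:00-11:30, 13:00-13:30, 16:00-16:30, 17:30-20:30 (add 4h to convert from UTC-4).
Oona in UTC: 14:00-15:30, 17:00-17:30, 19:00-19:30 (add 1h to convert from UTC-1).
Grace ∩ Lila: 08:30-09:30, 10:30-11:00, 19:30-20:30.
Grace ∩ Lila ∩ Sam: 08:30-09:30, 10:30-11:00, 19:30-20:00.
Grace ∩ Lila ∩ Sam ∩ Erik: ∅.
Grace ∩ Lila ∩ Sam ∩ Erik ∩ Imani: ∅.
Grace ∩ Lila ∩ Sam ∩ Erik ∩ Imani ∩ Oona: ∅.
There is no time when everyone is free.
No common window is at least 60 minutes long.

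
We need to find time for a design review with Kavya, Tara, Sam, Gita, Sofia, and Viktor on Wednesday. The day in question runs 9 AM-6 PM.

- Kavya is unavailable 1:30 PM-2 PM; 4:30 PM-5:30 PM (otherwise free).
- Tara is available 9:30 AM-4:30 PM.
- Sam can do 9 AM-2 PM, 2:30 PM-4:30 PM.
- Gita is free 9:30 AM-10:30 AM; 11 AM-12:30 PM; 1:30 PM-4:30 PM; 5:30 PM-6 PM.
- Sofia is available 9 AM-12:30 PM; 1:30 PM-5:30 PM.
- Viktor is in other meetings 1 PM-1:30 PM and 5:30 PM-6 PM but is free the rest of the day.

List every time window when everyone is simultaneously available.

09:30-10:30, 11:00-12:30, 14:30-16:30

Kavya free: 09:00-13:30, 14:00-16:30, 17:30-18:00 (invert busy blocks within the working day).
Tara free: 09:30-16:30.
Sam free: 09:00-14:00, 14:30-16:30.
Gita free: 09:30-10:30, 11:00-12:30, 13:30-16:30, 17:30-18:00.
Sofia free: 09:00-12:30, 13:30-17:30.
Viktor free: 09:00-13:00, 13:30-17:30 (invert busy blocks within the working day).
Kavya ∩ Tara: 09:30-13:30, 14:00-16:30.
Kavya ∩ Tara ∩ Sam: 09:30-13:30, 14:30-16:30.
Kavya ∩ Tara ∩ Sam ∩ Gita: 09:30-10:30, 11:00-12:30, 14:30-16:30.
Kavya ∩ Tara ∩ Sam ∩ Gita ∩ Sofia: 09:30-10:30, 11:00-12:30, 14:30-16:30.
Kavya ∩ Tara ∩ Sam ∩ Gita ∩ Sofia ∩ Viktor: 09:30-10:30, 11:00-12:30, 14:30-16:30.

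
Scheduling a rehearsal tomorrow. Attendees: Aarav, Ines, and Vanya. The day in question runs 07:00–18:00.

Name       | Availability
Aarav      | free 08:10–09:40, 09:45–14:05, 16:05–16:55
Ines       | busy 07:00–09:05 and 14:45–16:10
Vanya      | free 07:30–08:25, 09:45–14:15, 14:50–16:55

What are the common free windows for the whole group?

Aarav free: 08:10-09:40, 09:45-14:05, 16:05-16:55.
Ines free: 09:05-14:45, 16:10-18:00 (invert busy blocks within the working day).
Vanya free: 07:30-08:25, 09:45-14:15, 14:50-16:55.
Aarav ∩ Ines: 09:05-09:40, 09:45-14:05, 16:10-16:55.
Aarav ∩ Ines ∩ Vanya: 09:45-14:05, 16:10-16:55.

09:45-14:05, 16:10-16:55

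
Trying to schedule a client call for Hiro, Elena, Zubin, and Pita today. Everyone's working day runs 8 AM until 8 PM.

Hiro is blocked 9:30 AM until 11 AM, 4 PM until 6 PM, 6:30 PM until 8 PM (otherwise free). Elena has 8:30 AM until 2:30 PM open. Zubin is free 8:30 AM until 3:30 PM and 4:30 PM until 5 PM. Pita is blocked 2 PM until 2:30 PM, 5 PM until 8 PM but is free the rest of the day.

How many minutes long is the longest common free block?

Hiro free: 08:00-09:30, 11:00-16:00, 18:00-18:30 (invert busy blocks within the working day).
Elena free: 08:30-14:30.
Zubin free: 08:30-15:30, 16:30-17:00.
Pita free: 08:00-14:00, 14:30-17:00 (invert busy blocks within the working day).
Hiro ∩ Elena: 08:30-09:30, 11:00-14:30.
Hiro ∩ Elena ∩ Zubin: 08:30-09:30, 11:00-14:30.
Hiro ∩ Elena ∩ Zubin ∩ Pita: 08:30-09:30, 11:00-14:00.
Those are the intersection windows.
The longest is 11:00-14:00 at 180 minutes.

180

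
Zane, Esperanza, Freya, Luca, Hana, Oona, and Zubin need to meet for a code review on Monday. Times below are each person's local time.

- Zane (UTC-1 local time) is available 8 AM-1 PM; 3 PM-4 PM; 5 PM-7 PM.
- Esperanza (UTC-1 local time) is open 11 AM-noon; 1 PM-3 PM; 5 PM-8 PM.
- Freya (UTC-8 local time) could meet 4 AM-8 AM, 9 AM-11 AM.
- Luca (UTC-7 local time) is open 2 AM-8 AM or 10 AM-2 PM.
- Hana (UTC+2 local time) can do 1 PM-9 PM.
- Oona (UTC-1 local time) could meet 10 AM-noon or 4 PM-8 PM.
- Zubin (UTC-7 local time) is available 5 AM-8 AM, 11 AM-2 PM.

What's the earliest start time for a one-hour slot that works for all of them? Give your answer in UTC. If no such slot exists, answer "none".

12:00

Zane in UTC: 09:00-14:00, 16:00-17:00, 18:00-20:00 (add 1h to convert from UTC-1).
Esperanza in UTC: 12:00-13:00, 14:00-16:00, 18:00-21:00 (add 1h to convert from UTC-1).
Freya in UTC: 12:00-16:00, 17:00-19:00 (add 8h to convert from UTC-8).
Luca in UTC: 09:00-15:00, 17:00-21:00 (add 7h to convert from UTC-7).
Hana in UTC: 11:00-19:00 (subtract 2h to convert from UTC+2).
Oona in UTC: 11:00-13:00, 17:00-21:00 (add 1h to convert from UTC-1).
Zubin in UTC: 12:00-15:00, 18:00-21:00 (add 7h to convert from UTC-7).
Zane ∩ Esperanza: 12:00-13:00, 18:00-20:00.
Zane ∩ Esperanza ∩ Freya: 12:00-13:00, 18:00-19:00.
Zane ∩ Esperanza ∩ Freya ∩ Luca: 12:00-13:00, 18:00-19:00.
Zane ∩ Esperanza ∩ Freya ∩ Luca ∩ Hana: 12:00-13:00, 18:00-19:00.
Zane ∩ Esperanza ∩ Freya ∩ Luca ∩ Hana ∩ Oona: 12:00-13:00, 18:00-19:00.
Zane ∩ Esperanza ∩ Freya ∩ Luca ∩ Hana ∩ Oona ∩ Zubin: 12:00-13:00, 18:00-19:00.
So the common availability across everyone is 12:00-13:00, 18:00-19:00.
The first common window of at least 60 minutes is 12:00-13:00, so the earliest start is 12:00.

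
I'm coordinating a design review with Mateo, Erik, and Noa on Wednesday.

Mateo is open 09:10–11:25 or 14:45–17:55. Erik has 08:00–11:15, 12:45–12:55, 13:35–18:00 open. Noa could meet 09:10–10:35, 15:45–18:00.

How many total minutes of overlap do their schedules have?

215

Mateo ∩ Erik: 09:10-11:15, 14:45-17:55.
Mateo ∩ Erik ∩ Noa: 09:10-10:35, 15:45-17:55.
Summing the common windows: 85 + 130 = 215 minutes.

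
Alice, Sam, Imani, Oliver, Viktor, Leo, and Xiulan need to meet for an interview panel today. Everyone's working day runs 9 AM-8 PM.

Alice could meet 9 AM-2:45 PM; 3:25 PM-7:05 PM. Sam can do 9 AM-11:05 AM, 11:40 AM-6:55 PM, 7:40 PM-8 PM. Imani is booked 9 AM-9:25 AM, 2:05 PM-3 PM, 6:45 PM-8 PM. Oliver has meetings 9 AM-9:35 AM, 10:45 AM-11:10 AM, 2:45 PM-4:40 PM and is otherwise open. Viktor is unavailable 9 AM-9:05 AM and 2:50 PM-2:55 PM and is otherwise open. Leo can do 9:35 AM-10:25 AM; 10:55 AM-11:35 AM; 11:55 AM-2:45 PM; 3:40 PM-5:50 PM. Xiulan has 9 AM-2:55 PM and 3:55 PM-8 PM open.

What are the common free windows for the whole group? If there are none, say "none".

Alice free: 09:00-14:45, 15:25-19:05.
Sam free: 09:00-11:05, 11:40-18:55, 19:40-20:00.
Imani free: 09:25-14:05, 15:00-18:45 (invert busy blocks within the working day).
Oliver free: 09:35-10:45, 11:10-14:45, 16:40-20:00 (invert busy blocks within the working day).
Viktor free: 09:05-14:50, 14:55-20:00 (invert busy blocks within the working day).
Leo free: 09:35-10:25, 10:55-11:35, 11:55-14:45, 15:40-17:50.
Xiulan free: 09:00-14:55, 15:55-20:00.
Alice ∩ Sam: 09:00-11:05, 11:40-14:45, 15:25-18:55.
Alice ∩ Sam ∩ Imani: 09:25-11:05, 11:40-14:05, 15:25-18:45.
Alice ∩ Sam ∩ Imani ∩ Oliver: 09:35-10:45, 11:40-14:05, 16:40-18:45.
Alice ∩ Sam ∩ Imani ∩ Oliver ∩ Viktor: 09:35-10:45, 11:40-14:05, 16:40-18:45.
Alice ∩ Sam ∩ Imani ∩ Oliver ∩ Viktor ∩ Leo: 09:35-10:25, 11:55-14:05, 16:40-17:50.
Alice ∩ Sam ∩ Imani ∩ Oliver ∩ Viktor ∩ Leo ∩ Xiulan: 09:35-10:25, 11:55-14:05, 16:40-17:50.

09:35-10:25, 11:55-14:05, 16:40-17:50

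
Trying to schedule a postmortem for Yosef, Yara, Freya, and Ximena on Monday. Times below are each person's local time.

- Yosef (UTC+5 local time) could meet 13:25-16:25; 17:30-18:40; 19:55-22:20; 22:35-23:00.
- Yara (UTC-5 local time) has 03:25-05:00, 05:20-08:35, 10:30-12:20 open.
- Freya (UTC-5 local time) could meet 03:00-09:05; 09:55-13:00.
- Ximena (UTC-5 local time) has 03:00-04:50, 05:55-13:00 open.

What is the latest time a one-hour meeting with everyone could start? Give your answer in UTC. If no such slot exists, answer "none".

Yosef in UTC: 08:25-11:25, 12:30-13:40, 14:55-17:20, 17:35-18:00 (subtract 5h to convert from UTC+5).
Yara in UTC: 08:25-10:00, 10:20-13:35, 15:30-17:20 (add 5h to convert from UTC-5).
Freya in UTC: 08:00-14:05, 14:55-18:00 (add 5h to convert from UTC-5).
Ximena in UTC: 08:00-09:50, 10:55-18:00 (add 5h to convert from UTC-5).
Yosef ∩ Yara: 08:25-10:00, 10:20-11:25, 12:30-13:35, 15:30-17:20.
Yosef ∩ Yara ∩ Freya: 08:25-10:00, 10:20-11:25, 12:30-13:35, 15:30-17:20.
Yosef ∩ Yara ∩ Freya ∩ Ximena: 08:25-09:50, 10:55-11:25, 12:30-13:35, 15:30-17:20.
The last common window of at least 60 minutes is 15:30-17:20; a 60-minute meeting can start as late as 16:20 and still end by 17:20.

16:20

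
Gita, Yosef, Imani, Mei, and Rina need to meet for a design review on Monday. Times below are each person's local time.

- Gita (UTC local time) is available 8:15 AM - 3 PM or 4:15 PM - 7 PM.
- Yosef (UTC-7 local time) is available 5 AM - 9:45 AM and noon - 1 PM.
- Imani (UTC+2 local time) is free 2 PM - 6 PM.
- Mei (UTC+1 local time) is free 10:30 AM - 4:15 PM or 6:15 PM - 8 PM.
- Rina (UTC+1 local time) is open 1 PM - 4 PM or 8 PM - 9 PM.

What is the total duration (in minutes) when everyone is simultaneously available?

180

Gita in UTC: 08:15-15:00, 16:15-19:00.
Yosef in UTC: 12:00-16:45, 19:00-20:00 (add 7h to convert from UTC-7).
Imani in UTC: 12:00-16:00 (subtract 2h to convert from UTC+2).
Mei in UTC: 09:30-15:15, 17:15-19:00 (subtract 1h to convert from UTC+1).
Rina in UTC: 12:00-15:00, 19:00-20:00 (subtract 1h to convert from UTC+1).
Gita ∩ Yosef: 12:00-15:00, 16:15-16:45.
Gita ∩ Yosef ∩ Imani: 12:00-15:00.
Gita ∩ Yosef ∩ Imani ∩ Mei: 12:00-15:00.
Gita ∩ Yosef ∩ Imani ∩ Mei ∩ Rina: 12:00-15:00.
Those are the intersection windows.
That's a single block of 180 minutes.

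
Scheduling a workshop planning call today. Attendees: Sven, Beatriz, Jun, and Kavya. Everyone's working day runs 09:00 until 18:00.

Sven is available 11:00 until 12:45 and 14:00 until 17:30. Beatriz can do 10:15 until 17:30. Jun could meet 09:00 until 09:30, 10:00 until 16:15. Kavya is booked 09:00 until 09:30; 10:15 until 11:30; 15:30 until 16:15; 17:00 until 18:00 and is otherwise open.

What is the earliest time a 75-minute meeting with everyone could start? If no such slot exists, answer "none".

11:30

Sven free: 11:00-12:45, 14:00-17:30.
Beatriz free: 10:15-17:30.
Jun free: 09:00-09:30, 10:00-16:15.
Kavya free: 09:30-10:15, 11:30-15:30, 16:15-17:00 (invert busy blocks within the working day).
Sven ∩ Beatriz: 11:00-12:45, 14:00-17:30.
Sven ∩ Beatriz ∩ Jun: 11:00-12:45, 14:00-16:15.
Sven ∩ Beatriz ∩ Jun ∩ Kavya: 11:30-12:45, 14:00-15:30.
The first common window of at least 75 minutes is 11:30-12:45, so the earliest start is 11:30.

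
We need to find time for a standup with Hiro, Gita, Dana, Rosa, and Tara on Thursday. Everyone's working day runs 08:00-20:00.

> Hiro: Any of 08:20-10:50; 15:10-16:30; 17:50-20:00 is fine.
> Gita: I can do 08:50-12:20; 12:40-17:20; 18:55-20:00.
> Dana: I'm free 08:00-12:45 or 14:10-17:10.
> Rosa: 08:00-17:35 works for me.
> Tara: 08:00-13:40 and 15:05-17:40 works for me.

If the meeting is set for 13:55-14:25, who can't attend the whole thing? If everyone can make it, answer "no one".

Dana, Hiro, Tara

Hiro: not fully free for 13:55-14:25. Gita: free for 13:55-14:25. Dana: not fully free for 13:55-14:25. Rosa: free for 13:55-14:25. Tara: not fully free for 13:55-14:25.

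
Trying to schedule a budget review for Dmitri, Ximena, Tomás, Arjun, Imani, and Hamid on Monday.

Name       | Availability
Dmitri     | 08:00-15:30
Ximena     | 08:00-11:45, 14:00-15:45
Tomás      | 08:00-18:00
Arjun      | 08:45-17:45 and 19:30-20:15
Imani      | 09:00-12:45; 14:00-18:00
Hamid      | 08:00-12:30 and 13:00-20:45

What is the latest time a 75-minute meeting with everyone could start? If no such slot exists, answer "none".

Dmitri ∩ Ximena: 08:00-11:45, 14:00-15:30.
Dmitri ∩ Ximena ∩ Tomás: 08:00-11:45, 14:00-15:30.
Dmitri ∩ Ximena ∩ Tomás ∩ Arjun: 08:45-11:45, 14:00-15:30.
Dmitri ∩ Ximena ∩ Tomás ∩ Arjun ∩ Imani: 09:00-11:45, 14:00-15:30.
Dmitri ∩ Ximena ∩ Tomás ∩ Arjun ∩ Imani ∩ Hamid: 09:00-11:45, 14:00-15:30.
The last common window of at least 75 minutes is 14:00-15:30; a 75-minute meeting can start as late as 14:15 and still end by 15:30.

14:15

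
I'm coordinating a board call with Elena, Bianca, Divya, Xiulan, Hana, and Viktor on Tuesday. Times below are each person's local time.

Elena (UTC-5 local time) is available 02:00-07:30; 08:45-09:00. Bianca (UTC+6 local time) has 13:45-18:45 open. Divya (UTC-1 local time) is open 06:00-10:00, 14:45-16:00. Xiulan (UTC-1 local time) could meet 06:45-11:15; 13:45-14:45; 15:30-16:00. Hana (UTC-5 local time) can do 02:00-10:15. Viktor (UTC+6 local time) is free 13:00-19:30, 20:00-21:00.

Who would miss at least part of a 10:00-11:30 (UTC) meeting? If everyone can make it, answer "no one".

Elena in UTC: 07:00-12:30, 13:45-14:00 (add 5h to convert from UTC-5).
Bianca in UTC: 07:45-12:45 (subtract 6h to convert from UTC+6).
Divya in UTC: 07:00-11:00, 15:45-17:00 (add 1h to convert from UTC-1).
Xiulan in UTC: 07:45-12:15, 14:45-15:45, 16:30-17:00 (add 1h to convert from UTC-1).
Hana in UTC: 07:00-15:15 (add 5h to convert from UTC-5).
Viktor in UTC: 07:00-13:30, 14:00-15:00 (subtract 6h to convert from UTC+6).
Elena: free for 10:00-11:30. Bianca: free for 10:00-11:30. Divya: not fully free for 10:00-11:30. Xiulan: free for 10:00-11:30. Hana: free for 10:00-11:30. Viktor: free for 10:00-11:30.

Divya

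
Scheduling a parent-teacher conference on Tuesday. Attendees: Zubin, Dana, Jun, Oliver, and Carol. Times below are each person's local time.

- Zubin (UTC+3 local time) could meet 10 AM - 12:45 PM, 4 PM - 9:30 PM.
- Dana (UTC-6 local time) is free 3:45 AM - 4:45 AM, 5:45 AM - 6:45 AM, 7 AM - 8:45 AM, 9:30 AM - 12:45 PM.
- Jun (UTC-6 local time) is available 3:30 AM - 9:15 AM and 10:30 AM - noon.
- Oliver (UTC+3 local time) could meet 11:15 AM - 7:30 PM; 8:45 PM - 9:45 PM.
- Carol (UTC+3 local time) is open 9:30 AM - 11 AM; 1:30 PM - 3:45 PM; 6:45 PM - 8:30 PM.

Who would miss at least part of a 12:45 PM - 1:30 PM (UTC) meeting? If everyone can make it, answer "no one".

Zubin in UTC: 07:00-09:45, 13:00-18:30 (subtract 3h to convert from UTC+3).
Dana in UTC: 09:45-10:45, 11:45-12:45, 13:00-14:45, 15:30-18:45 (add 6h to convert from UTC-6).
Jun in UTC: 09:30-15:15, 16:30-18:00 (add 6h to convert from UTC-6).
Oliver in UTC: 08:15-16:30, 17:45-18:45 (subtract 3h to convert from UTC+3).
Carol in UTC: 06:30-08:00, 10:30-12:45, 15:45-17:30 (subtract 3h to convert from UTC+3).
Zubin: not fully free for 12:45-13:30. Dana: not fully free for 12:45-13:30. Jun: free for 12:45-13:30. Oliver: free for 12:45-13:30. Carol: not fully free for 12:45-13:30.

Carol, Dana, Zubin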